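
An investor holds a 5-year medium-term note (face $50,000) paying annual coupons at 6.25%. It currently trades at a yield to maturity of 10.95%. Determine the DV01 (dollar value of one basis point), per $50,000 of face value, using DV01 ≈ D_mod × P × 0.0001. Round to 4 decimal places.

Periodic yield y = 0.1095.
  t   CF        PV=CF/(1+0.1095)^t    t·PV
  1     3,125.00     2,816.5840     2,816.5840
  2     3,125.00     2,538.6066     5,077.2132
  3     3,125.00     2,288.0637     6,864.1910
  4     3,125.00     2,062.2475     8,248.9902
  5    53,125.00    31,598.2048   157,991.0242
  Σ                 41,303.7067   180,998.0027
P = 41,303.7067; D_Mac = 4.38212 yrs; D_mod = 3.94964 yrs.
DV01 ≈ 3.94964 × 41,303.7067 × 0.0001 = 16.313475.

$16.3135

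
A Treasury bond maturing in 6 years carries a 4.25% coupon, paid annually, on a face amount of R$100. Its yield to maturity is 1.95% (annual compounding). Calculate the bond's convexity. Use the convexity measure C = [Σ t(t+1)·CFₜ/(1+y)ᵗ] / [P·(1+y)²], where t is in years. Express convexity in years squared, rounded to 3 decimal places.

35.576

With y = 0.0195:
  t   CF        PV=CF/(1+0.0195)^t    t·PV        t(t+1)·PV
  1         4.25         4.1687         4.1687           8.3374
  2         4.25         4.0890         8.1780          24.5339
  3         4.25         4.0108        12.0323          48.1292
  4         4.25         3.9341        15.7362          78.6810
  5         4.25         3.8588        19.2940         115.7641
  6       104.25        92.8438       557.0625       3,899.4376
  Σ                    112.9051       616.4717       4,174.8832
P = 112.9051.
Convexity = Σ t(t+1)·PV / [P·(1+y)²] = 4,174.8832 / (112.9051 × 1.039380) = 35.57595.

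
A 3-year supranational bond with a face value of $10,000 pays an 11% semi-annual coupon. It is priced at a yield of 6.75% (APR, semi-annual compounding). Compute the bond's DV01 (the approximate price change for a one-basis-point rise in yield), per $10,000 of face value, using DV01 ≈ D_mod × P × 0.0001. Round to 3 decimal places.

Periodic yield y = 0.03375.
  t   CF        PV=CF/(1+0.03375)^t    t·PV
  1       550.00       532.0435       532.0435
  2       550.00       514.6733     1,029.3466
  3       550.00       497.8702     1,493.6106
  4       550.00       481.6157     1,926.4626
  5       550.00       465.8918     2,329.4591
  6    10,550.00     8,644.8871    51,869.3224
  Σ                 11,136.9816    59,180.2448
P = 11,136.9816; D_Mac = 5.31385 half-year periods = 2.65692 yrs; D_mod = 2.57018 yrs.
DV01 ≈ 2.57018 × 11,136.9816 × 0.0001 = 2.862406.

$2.862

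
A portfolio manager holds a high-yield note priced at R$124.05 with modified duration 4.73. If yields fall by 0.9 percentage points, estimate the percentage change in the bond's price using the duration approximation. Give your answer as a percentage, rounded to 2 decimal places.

+4.26%

Duration approximation: ΔP/P ≈ -D_mod · Δy = -4.73 × (-0.009) = +0.042570.
As a percentage: +4.2570%.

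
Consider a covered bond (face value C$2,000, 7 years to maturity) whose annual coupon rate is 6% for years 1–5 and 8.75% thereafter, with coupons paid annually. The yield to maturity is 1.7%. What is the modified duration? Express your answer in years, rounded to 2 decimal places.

Periodic yield y = 0.017. First find Macaulay duration:
  t   CF        PV=CF/(1+0.017)^t    t·PV
  1       120.00       117.9941       117.9941
  2       120.00       116.0217       232.0435
  3       120.00       114.0823       342.2470
  4       120.00       112.1754       448.7014
  5       120.00       110.3002       551.5012
  6       175.00       158.1657       948.9943
  7     2,175.00     1,932.9143    13,530.3998
  Σ                  2,661.6537    16,171.8813
P = 2,661.6537; Macaulay duration = 16,171.8813 / 2,661.6537 = 6.07588 years.
Modified duration = D_Mac / (1 + y) = 6.07588 / 1.017 = 5.97431 years.

5.97 years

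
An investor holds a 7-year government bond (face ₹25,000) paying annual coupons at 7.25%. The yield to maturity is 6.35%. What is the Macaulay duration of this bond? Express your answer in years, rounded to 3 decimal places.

Periodic yield y = 0.0635. Discount each cash flow and weight by its year:
  t   CF        PV=CF/(1+0.0635)^t    t·PV
  1     1,812.50     1,704.2783     1,704.2783
  2     1,812.50     1,602.5184     3,205.0368
  3     1,812.50     1,506.8344     4,520.5033
  4     1,812.50     1,416.8636     5,667.4543
  5     1,812.50     1,332.2648     6,661.3239
  6     1,812.50     1,252.7172     7,516.3034
  7    26,812.50    17,425.0828   121,975.5794
  Σ                 26,240.5595   151,250.4794
Price P = Σ PV = 26,240.5595.
Macaulay duration = Σ(t·PV) / P = 151,250.4794 / 26,240.5595 = 5.76400 years.

5.764 years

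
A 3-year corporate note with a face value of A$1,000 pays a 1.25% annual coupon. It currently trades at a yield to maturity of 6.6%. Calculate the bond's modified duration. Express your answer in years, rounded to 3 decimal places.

2.777 years

Periodic yield y = 0.066. First find Macaulay duration:
  t   CF        PV=CF/(1+0.066)^t    t·PV
  1        12.50        11.7261        11.7261
  2        12.50        11.0001        22.0001
  3     1,012.50       835.8405     2,507.5215
  Σ                    858.5667     2,541.2478
P = 858.5667; Macaulay duration = 2,541.2478 / 858.5667 = 2.95987 years.
Modified duration = D_Mac / (1 + y) = 2.95987 / 1.066 = 2.77662 years.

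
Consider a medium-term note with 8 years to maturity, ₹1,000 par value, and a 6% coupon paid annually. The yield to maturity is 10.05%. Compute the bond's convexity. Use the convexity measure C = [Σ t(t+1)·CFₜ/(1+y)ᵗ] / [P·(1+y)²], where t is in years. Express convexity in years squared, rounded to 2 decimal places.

With y = 0.1005:
  t   CF        PV=CF/(1+0.1005)^t    t·PV        t(t+1)·PV
  1        60.00        54.5207        54.5207         109.0413
  2        60.00        49.5417        99.0835         297.2504
  3        60.00        45.0175       135.0524         540.2097
  4        60.00        40.9064       163.6255         818.1276
  5        60.00        37.1707       185.8536       1,115.1217
  6        60.00        33.7762       202.6573       1,418.6010
  7        60.00        30.6917       214.8419       1,718.7351
  8     1,060.00       492.7033     3,941.6266      35,474.6392
  Σ                    784.3282     4,997.2614      41,491.7260
P = 784.3282.
Convexity = Σ t(t+1)·PV / [P·(1+y)²] = 41,491.7260 / (784.3282 × 1.211100) = 43.68009.

43.68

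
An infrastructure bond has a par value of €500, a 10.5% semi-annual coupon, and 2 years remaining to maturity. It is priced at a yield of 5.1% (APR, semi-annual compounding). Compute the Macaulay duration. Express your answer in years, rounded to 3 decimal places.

1.863 years

Periodic yield y = 0.0255. Discount each cash flow and weight by its period:
  t   CF        PV=CF/(1+0.0255)^t    t·PV
  1        26.25        25.5973        25.5973
  2        26.25        24.9608        49.9215
  3        26.25        24.3401        73.0203
  4       526.25       475.8274     1,903.3096
  Σ                    550.7255     2,051.8487
Price P = Σ PV = 550.7255.
Macaulay duration = Σ(t·PV) / P = 2,051.8487 / 550.7255 = 3.72572 half-year periods.
In years: 3.72572 / 2 = 1.86286 years.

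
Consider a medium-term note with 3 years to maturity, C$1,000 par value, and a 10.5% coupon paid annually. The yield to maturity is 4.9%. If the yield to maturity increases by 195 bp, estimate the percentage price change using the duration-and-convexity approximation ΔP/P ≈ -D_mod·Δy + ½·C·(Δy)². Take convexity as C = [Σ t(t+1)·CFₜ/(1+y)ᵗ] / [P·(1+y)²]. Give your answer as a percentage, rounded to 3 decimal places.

With y = 0.049:
  t   CF        PV=CF/(1+0.049)^t    t·PV        t(t+1)·PV
  1       105.00       100.0953       100.0953         200.1907
  2       105.00        95.4198       190.8395         572.5186
  3     1,105.00       957.2730     2,871.8190      11,487.2761
  Σ                  1,152.7881     3,162.7539      12,259.9853
P = 1,152.7881; D_Mac = 2.74357 yrs; D_mod = 2.61541 yrs; C = 9.66472.
Duration effect: -2.61541 × (+0.0195) = -0.051001
Convexity effect: 0.5 × 9.66472 × (0.0195)² = +0.0018375
ΔP/P ≈ -0.051001 + 0.0018375 = -0.049163 = -4.9163%.

-4.916%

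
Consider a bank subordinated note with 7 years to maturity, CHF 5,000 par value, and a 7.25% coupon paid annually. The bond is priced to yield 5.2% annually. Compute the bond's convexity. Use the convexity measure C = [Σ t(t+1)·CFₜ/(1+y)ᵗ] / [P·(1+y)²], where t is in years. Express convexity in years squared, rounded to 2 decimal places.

With y = 0.052:
  t   CF        PV=CF/(1+0.052)^t    t·PV        t(t+1)·PV
  1       362.50       344.5817       344.5817         689.1635
  2       362.50       327.5492       655.0984       1,965.2951
  3       362.50       311.3585       934.0756       3,736.3026
  4       362.50       295.9682     1,183.8728       5,919.3640
  5       362.50       281.3386     1,406.6930       8,440.1578
  6       362.50       267.4321     1,604.5927      11,232.1492
  7     5,362.50     3,760.5999    26,324.1991     210,593.5926
  Σ                  5,588.8283    32,453.1134     242,576.0248
P = 5,588.8283.
Convexity = Σ t(t+1)·PV / [P·(1+y)²] = 242,576.0248 / (5,588.8283 × 1.106704) = 39.21892.

39.22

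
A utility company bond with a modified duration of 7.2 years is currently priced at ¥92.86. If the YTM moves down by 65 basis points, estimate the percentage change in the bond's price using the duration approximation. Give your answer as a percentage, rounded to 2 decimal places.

+4.68%

Duration approximation: ΔP/P ≈ -D_mod · Δy = -7.2 × (-0.0065) = +0.046800.
As a percentage: +4.6800%.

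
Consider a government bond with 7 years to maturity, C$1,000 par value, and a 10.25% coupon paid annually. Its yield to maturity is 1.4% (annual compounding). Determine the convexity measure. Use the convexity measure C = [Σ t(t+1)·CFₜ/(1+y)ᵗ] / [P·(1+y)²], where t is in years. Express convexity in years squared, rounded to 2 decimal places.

40.94

With y = 0.014:
  t   CF        PV=CF/(1+0.014)^t    t·PV        t(t+1)·PV
  1       102.50       101.0848       101.0848         202.1696
  2       102.50        99.6892       199.3783         598.1350
  3       102.50        98.3128       294.9384       1,179.7534
  4       102.50        96.9554       387.8216       1,939.1082
  5       102.50        95.6168       478.0839       2,868.5032
  6       102.50        94.2966       565.7797       3,960.4581
  7     1,102.50     1,000.2600     7,001.8202      56,014.5615
  Σ                  1,586.2156     9,028.9069      66,762.6890
P = 1,586.2156.
Convexity = Σ t(t+1)·PV / [P·(1+y)²] = 66,762.6890 / (1,586.2156 × 1.028196) = 40.93508.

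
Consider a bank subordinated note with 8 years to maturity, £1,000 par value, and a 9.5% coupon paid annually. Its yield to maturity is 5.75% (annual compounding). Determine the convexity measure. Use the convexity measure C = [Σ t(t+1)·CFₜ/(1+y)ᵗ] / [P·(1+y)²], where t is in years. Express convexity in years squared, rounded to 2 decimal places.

45.02

With y = 0.0575:
  t   CF        PV=CF/(1+0.0575)^t    t·PV        t(t+1)·PV
  1        95.00        89.8345        89.8345         179.6690
  2        95.00        84.9499       169.8998         509.6994
  3        95.00        80.3309       240.9926         963.9705
  4        95.00        75.9630       303.8520       1,519.2600
  5        95.00        71.8326       359.1631       2,154.9787
  6        95.00        67.9268       407.5610       2,852.9269
  7        95.00        64.2334       449.6339       3,597.0709
  8     1,095.00       700.1178     5,600.9423      50,408.4806
  Σ                  1,235.1889     7,621.8792      62,186.0559
P = 1,235.1889.
Convexity = Σ t(t+1)·PV / [P·(1+y)²] = 62,186.0559 / (1,235.1889 × 1.118306) = 45.01931.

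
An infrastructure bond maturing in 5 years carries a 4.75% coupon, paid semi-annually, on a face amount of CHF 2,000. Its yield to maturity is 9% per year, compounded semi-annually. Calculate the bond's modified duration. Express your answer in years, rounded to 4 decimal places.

4.2591 years

Periodic yield y = 0.045. First find Macaulay duration:
  t   CF        PV=CF/(1+0.045)^t    t·PV
  1        47.50        45.4545        45.4545
  2        47.50        43.4972        86.9943
  3        47.50        41.6241       124.8723
  4        47.50        39.8317       159.3267
  5        47.50        38.1164       190.5821
  6        47.50        36.4750       218.8503
  7        47.50        34.9044       244.3305
  8        47.50        33.4013       267.2103
  9        47.50        31.9630       287.6666
  10    2,047.50     1,318.4419    13,184.4193
  Σ                  1,663.7095    14,809.7070
P = 1,663.7095; Macaulay duration = 14,809.7070 / 1,663.7095 = 8.90162 half-year periods = 4.45081 years.
Modified duration = D_Mac / (1 + y) = 4.45081 / 1.045 = 4.25915 years.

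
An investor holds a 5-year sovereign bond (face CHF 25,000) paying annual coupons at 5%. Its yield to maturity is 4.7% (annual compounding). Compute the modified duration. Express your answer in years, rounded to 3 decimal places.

Periodic yield y = 0.047. First find Macaulay duration:
  t   CF        PV=CF/(1+0.047)^t    t·PV
  1     1,250.00     1,193.8873     1,193.8873
  2     1,250.00     1,140.2935     2,280.5870
  3     1,250.00     1,089.1055     3,267.3166
  4     1,250.00     1,040.2154     4,160.8617
  5    26,250.00    20,863.9195   104,319.5977
  Σ                 25,327.4213   115,222.2503
P = 25,327.4213; Macaulay duration = 115,222.2503 / 25,327.4213 = 4.54931 years.
Modified duration = D_Mac / (1 + y) = 4.54931 / 1.047 = 4.34509 years.

4.345 years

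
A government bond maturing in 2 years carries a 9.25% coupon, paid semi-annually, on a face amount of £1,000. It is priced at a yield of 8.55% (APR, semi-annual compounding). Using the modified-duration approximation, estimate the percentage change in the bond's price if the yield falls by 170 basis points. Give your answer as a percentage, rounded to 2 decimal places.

Periodic yield y = 0.04275. Modified duration first:
  t   CF        PV=CF/(1+0.04275)^t    t·PV
  1        46.25        44.3539        44.3539
  2        46.25        42.5355        85.0710
  3        46.25        40.7916       122.3749
  4     1,046.25       884.9417     3,539.7669
  Σ                  1,012.6227     3,791.5667
P = 1,012.6227; D_Mac = 3.74430 half-year periods = 1.87215 yrs; D_mod = 1.87215/(1+0.04275) = 1.79540 yrs.
ΔP/P ≈ -D_mod · Δy = -1.79540 × (-0.017) = +0.030522 = +3.0522%.

+3.05%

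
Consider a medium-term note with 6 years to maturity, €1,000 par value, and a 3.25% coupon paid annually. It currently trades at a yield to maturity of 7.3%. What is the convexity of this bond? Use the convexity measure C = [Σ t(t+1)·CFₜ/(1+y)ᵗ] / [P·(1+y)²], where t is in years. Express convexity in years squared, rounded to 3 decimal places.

32.366

With y = 0.073:
  t   CF        PV=CF/(1+0.073)^t    t·PV        t(t+1)·PV
  1        32.50        30.2889        30.2889          60.5778
  2        32.50        28.2282        56.4565         169.3695
  3        32.50        26.3078        78.9233         315.6934
  4        32.50        24.5180        98.0719         490.3594
  5        32.50        22.8499       114.2496         685.4977
  6     1,032.50       676.5373     4,059.2236      28,414.5655
  Σ                    808.7301     4,437.2139      30,136.0632
P = 808.7301.
Convexity = Σ t(t+1)·PV / [P·(1+y)²] = 30,136.0632 / (808.7301 × 1.151329) = 32.36559.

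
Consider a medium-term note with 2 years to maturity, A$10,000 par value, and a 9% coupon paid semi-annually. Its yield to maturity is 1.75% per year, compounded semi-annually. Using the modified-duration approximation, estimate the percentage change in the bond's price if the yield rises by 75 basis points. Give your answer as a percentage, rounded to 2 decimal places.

Periodic yield y = 0.00875. Modified duration first:
  t   CF        PV=CF/(1+0.00875)^t    t·PV
  1       450.00       446.0967       446.0967
  2       450.00       442.2272       884.4543
  3       450.00       438.3912     1,315.1737
  4    10,450.00    10,092.1129    40,368.4515
  Σ                 11,418.8279    43,014.1762
P = 11,418.8279; D_Mac = 3.76695 half-year periods = 1.88348 yrs; D_mod = 1.88348/(1+0.00875) = 1.86714 yrs.
ΔP/P ≈ -D_mod · Δy = -1.86714 × (+0.0075) = -0.014004 = -1.4004%.

-1.40%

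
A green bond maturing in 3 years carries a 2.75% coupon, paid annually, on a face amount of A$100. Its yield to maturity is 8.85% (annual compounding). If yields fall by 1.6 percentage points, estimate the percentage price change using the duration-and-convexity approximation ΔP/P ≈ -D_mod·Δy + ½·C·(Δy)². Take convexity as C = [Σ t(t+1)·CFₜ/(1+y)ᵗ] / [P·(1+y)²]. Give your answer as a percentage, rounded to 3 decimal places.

With y = 0.0885:
  t   CF        PV=CF/(1+0.0885)^t    t·PV        t(t+1)·PV
  1         2.75         2.5264         2.5264           5.0528
  2         2.75         2.3210         4.6420          13.9260
  3       102.75        79.6703       239.0109         956.0438
  Σ                     84.5177       246.1794         975.0226
P = 84.5177; D_Mac = 2.91275 yrs; D_mod = 2.67593 yrs; C = 9.73666.
Duration effect: -2.67593 × (-0.016) = +0.042815
Convexity effect: 0.5 × 9.73666 × (-0.016)² = +0.0012463
ΔP/P ≈ +0.042815 + 0.0012463 = +0.044061 = +4.4061%.

+4.406%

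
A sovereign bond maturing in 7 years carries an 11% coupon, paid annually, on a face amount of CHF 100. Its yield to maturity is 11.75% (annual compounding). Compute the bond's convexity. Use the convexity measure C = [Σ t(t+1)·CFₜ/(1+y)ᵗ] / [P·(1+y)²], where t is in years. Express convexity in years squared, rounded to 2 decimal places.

With y = 0.1175:
  t   CF        PV=CF/(1+0.1175)^t    t·PV        t(t+1)·PV
  1        11.00         9.8434         9.8434          19.6868
  2        11.00         8.8084        17.6168          52.8505
  3        11.00         7.8822        23.6467          94.5870
  4        11.00         7.0535        28.2139         141.0693
  5        11.00         6.3118        31.5591         189.3548
  6        11.00         5.6482        33.8890         237.2230
  7       111.00        51.0024       357.0165       2,856.1321
  Σ                     96.5499       501.7855       3,590.9034
P = 96.5499.
Convexity = Σ t(t+1)·PV / [P·(1+y)²] = 3,590.9034 / (96.5499 × 1.248806) = 29.78221.

29.78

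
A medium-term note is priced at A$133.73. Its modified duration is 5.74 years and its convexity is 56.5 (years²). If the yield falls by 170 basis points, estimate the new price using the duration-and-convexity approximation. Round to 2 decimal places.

Duration effect: -D_mod·Δy = -5.74 × (-0.017) = +0.097580
Convexity effect: ½·C·(Δy)² = 0.5 × 56.5 × (-0.017)² = +0.00816425
ΔP/P ≈ +0.097580 + 0.00816425 = +0.10574425
New price ≈ 133.73 × (1 + 0.10574425) = 147.8711785525.

A$147.87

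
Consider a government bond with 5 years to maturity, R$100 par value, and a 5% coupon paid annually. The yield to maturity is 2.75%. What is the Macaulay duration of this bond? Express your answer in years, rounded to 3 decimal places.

Periodic yield y = 0.0275. Discount each cash flow and weight by its year:
  t   CF        PV=CF/(1+0.0275)^t    t·PV
  1         5.00         4.8662         4.8662
  2         5.00         4.7359         9.4719
  3         5.00         4.6092        13.8276
  4         5.00         4.4858        17.9433
  5       105.00        91.6812       458.4058
  Σ                    110.3783       504.5148
Price P = Σ PV = 110.3783.
Macaulay duration = Σ(t·PV) / P = 504.5148 / 110.3783 = 4.57078 years.

4.571 years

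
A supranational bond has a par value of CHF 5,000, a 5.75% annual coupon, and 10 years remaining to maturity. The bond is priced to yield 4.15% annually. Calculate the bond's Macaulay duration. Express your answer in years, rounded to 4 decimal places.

8.0174 years

Periodic yield y = 0.0415. Discount each cash flow and weight by its year:
  t   CF        PV=CF/(1+0.0415)^t    t·PV
  1       287.50       276.0442       276.0442
  2       287.50       265.0448       530.0896
  3       287.50       254.4837       763.4512
  4       287.50       244.3435       977.3739
  5       287.50       234.6073     1,173.0364
  6       287.50       225.2590     1,351.5542
  7       287.50       216.2833     1,513.9829
  8       287.50       207.6652     1,661.3213
  9       287.50       199.3905     1,794.5142
  10    5,287.50     3,520.9320    35,209.3200
  Σ                  5,644.0534    45,250.6878
Price P = Σ PV = 5,644.0534.
Macaulay duration = Σ(t·PV) / P = 45,250.6878 / 5,644.0534 = 8.01741 years.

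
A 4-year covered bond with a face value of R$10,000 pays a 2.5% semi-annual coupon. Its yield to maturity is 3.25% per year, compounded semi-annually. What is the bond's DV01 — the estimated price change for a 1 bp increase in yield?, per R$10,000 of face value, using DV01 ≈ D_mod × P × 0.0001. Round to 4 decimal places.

Periodic yield y = 0.01625.
  t   CF        PV=CF/(1+0.01625)^t    t·PV
  1       125.00       123.0012       123.0012
  2       125.00       121.0344       242.0688
  3       125.00       119.0991       357.2972
  4       125.00       117.1946       468.7786
  5       125.00       115.3207       576.6034
  6       125.00       113.4767       680.8601
  7       125.00       111.6622       781.6353
  8    10,125.00     8,900.0114    71,200.0912
  Σ                  9,720.8003    74,430.3359
P = 9,720.8003; D_Mac = 7.65681 half-year periods = 3.82841 yrs; D_mod = 3.76719 yrs.
DV01 ≈ 3.76719 × 9,720.8003 × 0.0001 = 3.662009.

R$3.6620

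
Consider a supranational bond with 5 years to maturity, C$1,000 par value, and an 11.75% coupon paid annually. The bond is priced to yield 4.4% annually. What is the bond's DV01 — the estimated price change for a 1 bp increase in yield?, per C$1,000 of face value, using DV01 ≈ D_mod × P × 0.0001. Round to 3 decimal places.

C$0.531

Periodic yield y = 0.044.
  t   CF        PV=CF/(1+0.044)^t    t·PV
  1       117.50       112.5479       112.5479
  2       117.50       107.8045       215.6090
  3       117.50       103.2610       309.7830
  4       117.50        98.9090       395.6361
  5     1,117.50       901.0420     4,505.2100
  Σ                  1,323.5644     5,538.7860
P = 1,323.5644; D_Mac = 4.18475 yrs; D_mod = 4.00838 yrs.
DV01 ≈ 4.00838 × 1,323.5644 × 0.0001 = 0.530535.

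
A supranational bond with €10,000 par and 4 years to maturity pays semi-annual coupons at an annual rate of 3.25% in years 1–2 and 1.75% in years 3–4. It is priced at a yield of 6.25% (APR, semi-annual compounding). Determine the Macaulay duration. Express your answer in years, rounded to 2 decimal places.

3.78 years

Periodic yield y = 0.03125. Discount each cash flow and weight by its period:
  t   CF        PV=CF/(1+0.03125)^t    t·PV
  1       162.50       157.5758       157.5758
  2       162.50       152.8007       305.6015
  3       162.50       148.1704       444.5112
  4       162.50       143.6804       574.7216
  5        87.50        75.0219       375.1097
  6        87.50        72.7485       436.4912
  7        87.50        70.5440       493.8083
  8    10,087.50     7,886.2739    63,090.1910
  Σ                  8,706.8157    65,878.0102
Price P = Σ PV = 8,706.8157.
Macaulay duration = Σ(t·PV) / P = 65,878.0102 / 8,706.8157 = 7.56626 half-year periods.
In years: 7.56626 / 2 = 3.78313 years.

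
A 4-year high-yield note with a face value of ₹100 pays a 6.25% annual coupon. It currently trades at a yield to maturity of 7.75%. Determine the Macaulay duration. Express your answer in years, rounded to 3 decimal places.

Periodic yield y = 0.0775. Discount each cash flow and weight by its year:
  t   CF        PV=CF/(1+0.0775)^t    t·PV
  1         6.25         5.8005         5.8005
  2         6.25         5.3833        10.7665
  3         6.25         4.9961        14.9882
  4       106.25        78.8242       315.2970
  Σ                     95.0040       346.8522
Price P = Σ PV = 95.0040.
Macaulay duration = Σ(t·PV) / P = 346.8522 / 95.0040 = 3.65092 years.

3.651 years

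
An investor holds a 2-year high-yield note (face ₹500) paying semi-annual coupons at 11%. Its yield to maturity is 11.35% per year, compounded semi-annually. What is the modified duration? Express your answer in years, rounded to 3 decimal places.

Periodic yield y = 0.05675. First find Macaulay duration:
  t   CF        PV=CF/(1+0.05675)^t    t·PV
  1        27.50        26.0232        26.0232
  2        27.50        24.6257        49.2514
  3        27.50        23.3032        69.9097
  4       527.50       422.9933     1,691.9730
  Σ                    496.9453     1,837.1572
P = 496.9453; Macaulay duration = 1,837.1572 / 496.9453 = 3.69690 half-year periods = 1.84845 years.
Modified duration = D_Mac / (1 + y) = 1.84845 / 1.05675 = 1.74918 years.

1.749 years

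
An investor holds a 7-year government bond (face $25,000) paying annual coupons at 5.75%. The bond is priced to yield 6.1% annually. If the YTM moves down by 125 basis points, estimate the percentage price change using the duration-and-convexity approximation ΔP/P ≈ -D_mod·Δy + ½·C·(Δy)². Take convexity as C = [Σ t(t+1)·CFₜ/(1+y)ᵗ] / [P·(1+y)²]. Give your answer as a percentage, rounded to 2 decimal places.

With y = 0.061:
  t   CF        PV=CF/(1+0.061)^t    t·PV        t(t+1)·PV
  1     1,437.50     1,354.8539     1,354.8539       2,709.7078
  2     1,437.50     1,276.9594     2,553.9188       7,661.7563
  3     1,437.50     1,203.5433     3,610.6298      14,442.5190
  4     1,437.50     1,134.3480     4,537.3921      22,686.9604
  5     1,437.50     1,069.1310     5,345.6551      32,073.9309
  6     1,437.50     1,007.6636     6,045.9813      42,321.8692
  7    26,437.50    17,466.7739   122,267.4170     978,139.3359
  Σ                 24,513.2730   145,715.8480   1,100,036.0795
P = 24,513.2730; D_Mac = 5.94437 yrs; D_mod = 5.60261 yrs; C = 39.86345.
Duration effect: -5.60261 × (-0.0125) = +0.070033
Convexity effect: 0.5 × 39.86345 × (-0.0125)² = +0.0031143
ΔP/P ≈ +0.070033 + 0.0031143 = +0.073147 = +7.3147%.

+7.31%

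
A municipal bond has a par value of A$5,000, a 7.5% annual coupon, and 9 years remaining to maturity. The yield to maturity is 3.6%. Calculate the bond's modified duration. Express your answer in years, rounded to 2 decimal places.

Periodic yield y = 0.036. First find Macaulay duration:
  t   CF        PV=CF/(1+0.036)^t    t·PV
  1       375.00       361.9691       361.9691
  2       375.00       349.3910       698.7821
  3       375.00       337.2500     1,011.7501
  4       375.00       325.5309     1,302.1237
  5       375.00       314.2190     1,571.0952
  6       375.00       303.3002     1,819.8014
  7       375.00       292.7608     2,049.3259
  8       375.00       282.5877     2,260.7014
  9     5,375.00     3,909.6751    35,187.0760
  Σ                  6,476.6840    46,262.6248
P = 6,476.6840; Macaulay duration = 46,262.6248 / 6,476.6840 = 7.14295 years.
Modified duration = D_Mac / (1 + y) = 7.14295 / 1.036 = 6.89474 years.

6.89 years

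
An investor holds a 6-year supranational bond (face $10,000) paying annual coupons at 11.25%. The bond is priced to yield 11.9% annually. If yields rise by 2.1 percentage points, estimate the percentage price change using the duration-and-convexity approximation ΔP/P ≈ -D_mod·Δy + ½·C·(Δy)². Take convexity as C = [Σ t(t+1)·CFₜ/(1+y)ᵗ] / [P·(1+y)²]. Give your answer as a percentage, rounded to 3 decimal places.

With y = 0.119:
  t   CF        PV=CF/(1+0.119)^t    t·PV        t(t+1)·PV
  1     1,125.00     1,005.3619     1,005.3619       2,010.7239
  2     1,125.00       898.4468     1,796.8935       5,390.6806
  3     1,125.00       802.9015     2,408.7045       9,634.8179
  4     1,125.00       717.5170     2,870.0679      14,350.3394
  5     1,125.00       641.2127     3,206.0633      19,236.3799
  6    11,125.00     5,666.5601    33,999.3607     237,995.5249
  Σ                  9,731.9999    45,286.4518     288,618.4664
P = 9,731.9999; D_Mac = 4.65336 yrs; D_mod = 4.15849 yrs; C = 23.68437.
Duration effect: -4.15849 × (+0.021) = -0.087328
Convexity effect: 0.5 × 23.68437 × (0.021)² = +0.0052224
ΔP/P ≈ -0.087328 + 0.0052224 = -0.082106 = -8.2106%.

-8.211%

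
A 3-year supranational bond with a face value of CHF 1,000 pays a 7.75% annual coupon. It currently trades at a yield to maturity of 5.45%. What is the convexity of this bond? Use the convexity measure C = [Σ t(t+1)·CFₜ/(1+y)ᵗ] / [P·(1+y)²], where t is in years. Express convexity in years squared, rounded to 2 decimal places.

9.82

With y = 0.0545:
  t   CF        PV=CF/(1+0.0545)^t    t·PV        t(t+1)·PV
  1        77.50        73.4945        73.4945         146.9891
  2        77.50        69.6961       139.3922         418.1767
  3     1,077.50       918.9196     2,756.7589      11,027.0355
  Σ                  1,062.1103     2,969.6456      11,592.2012
P = 1,062.1103.
Convexity = Σ t(t+1)·PV / [P·(1+y)²] = 11,592.2012 / (1,062.1103 × 1.111970) = 9.81529.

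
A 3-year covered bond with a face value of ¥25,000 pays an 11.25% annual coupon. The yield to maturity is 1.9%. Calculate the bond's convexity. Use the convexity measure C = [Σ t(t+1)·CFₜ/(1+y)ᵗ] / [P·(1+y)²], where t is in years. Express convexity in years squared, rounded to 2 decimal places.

With y = 0.019:
  t   CF        PV=CF/(1+0.019)^t    t·PV        t(t+1)·PV
  1     2,812.50     2,760.0589     2,760.0589       5,520.1178
  2     2,812.50     2,708.5956     5,417.1911      16,251.5734
  3    27,812.50    26,285.5747    78,856.7240     315,426.8961
  Σ                 31,754.2291    87,033.9740     337,198.5872
P = 31,754.2291.
Convexity = Σ t(t+1)·PV / [P·(1+y)²] = 337,198.5872 / (31,754.2291 × 1.038361) = 10.22671.

10.23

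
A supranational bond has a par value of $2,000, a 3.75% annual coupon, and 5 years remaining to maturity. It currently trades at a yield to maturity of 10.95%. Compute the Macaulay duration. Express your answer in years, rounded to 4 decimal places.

4.5825 years

Periodic yield y = 0.1095. Discount each cash flow and weight by its year:
  t   CF        PV=CF/(1+0.1095)^t    t·PV
  1        75.00        67.5980        67.5980
  2        75.00        60.9266       121.8531
  3        75.00        54.9135       164.7406
  4        75.00        49.4939       197.9758
  5     2,075.00     1,234.1887     6,170.9435
  Σ                  1,467.1208     6,723.1110
Price P = Σ PV = 1,467.1208.
Macaulay duration = Σ(t·PV) / P = 6,723.1110 / 1,467.1208 = 4.58252 years.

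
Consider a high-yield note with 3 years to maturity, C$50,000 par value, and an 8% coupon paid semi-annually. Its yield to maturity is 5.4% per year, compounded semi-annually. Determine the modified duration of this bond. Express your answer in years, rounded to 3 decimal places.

Periodic yield y = 0.027. First find Macaulay duration:
  t   CF        PV=CF/(1+0.027)^t    t·PV
  1     2,000.00     1,947.4197     1,947.4197
  2     2,000.00     1,896.2217     3,792.4434
  3     2,000.00     1,846.3697     5,539.1091
  4     2,000.00     1,797.8283     7,191.3133
  5     2,000.00     1,750.5631     8,752.8157
  6    52,000.00    44,318.0540   265,908.3238
  Σ                 53,556.4565   293,131.4250
P = 53,556.4565; Macaulay duration = 293,131.4250 / 53,556.4565 = 5.47332 half-year periods = 2.73666 years.
Modified duration = D_Mac / (1 + y) = 2.73666 / 1.027 = 2.66471 years.

2.665 years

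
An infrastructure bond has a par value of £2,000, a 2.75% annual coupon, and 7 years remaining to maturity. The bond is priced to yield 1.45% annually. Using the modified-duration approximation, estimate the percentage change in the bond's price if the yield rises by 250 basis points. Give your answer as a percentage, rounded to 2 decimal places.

Periodic yield y = 0.0145. Modified duration first:
  t   CF        PV=CF/(1+0.0145)^t    t·PV
  1        55.00        54.2139        54.2139
  2        55.00        53.4390       106.8781
  3        55.00        52.6752       158.0257
  4        55.00        51.9224       207.6895
  5        55.00        51.1803       255.9013
  6        55.00        50.4487       302.6925
  7     2,055.00     1,858.0075    13,006.0526
  Σ                  2,171.8871    14,091.4535
P = 2,171.8871; D_Mac = 6.48812 yrs; D_mod = 6.48812/(1+0.0145) = 6.39538 yrs.
ΔP/P ≈ -D_mod · Δy = -6.39538 × (+0.025) = -0.159885 = -15.9885%.

-15.99%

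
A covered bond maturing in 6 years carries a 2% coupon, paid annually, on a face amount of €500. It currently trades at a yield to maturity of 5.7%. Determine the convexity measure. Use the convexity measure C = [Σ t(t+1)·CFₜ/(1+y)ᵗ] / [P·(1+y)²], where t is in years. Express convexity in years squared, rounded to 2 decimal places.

34.91

With y = 0.057:
  t   CF        PV=CF/(1+0.057)^t    t·PV        t(t+1)·PV
  1        10.00         9.4607         9.4607          18.9215
  2        10.00         8.9506        17.9011          53.7033
  3        10.00         8.4679        25.4037         101.6146
  4        10.00         8.0112        32.0450         160.2249
  5        10.00         7.5792        37.8961         227.3769
  6       510.00       365.6960     2,194.1762      15,359.2335
  Σ                    408.1657     2,316.8829      15,921.0747
P = 408.1657.
Convexity = Σ t(t+1)·PV / [P·(1+y)²] = 15,921.0747 / (408.1657 × 1.117249) = 34.91290.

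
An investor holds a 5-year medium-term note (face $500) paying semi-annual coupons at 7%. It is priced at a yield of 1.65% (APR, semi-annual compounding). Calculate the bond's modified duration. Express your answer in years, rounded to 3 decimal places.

4.355 years

Periodic yield y = 0.00825. First find Macaulay duration:
  t   CF        PV=CF/(1+0.00825)^t    t·PV
  1        17.50        17.3568        17.3568
  2        17.50        17.2148        34.4296
  3        17.50        17.0739        51.2218
  4        17.50        16.9342        67.7369
  5        17.50        16.7957        83.9783
  6        17.50        16.6582        99.9493
  7        17.50        16.5219       115.6534
  8        17.50        16.3867       131.0938
  9        17.50        16.2526       146.2738
  10      517.50       476.6812     4,766.8123
  Σ                    627.8761     5,514.5059
P = 627.8761; Macaulay duration = 5,514.5059 / 627.8761 = 8.78279 half-year periods = 4.39140 years.
Modified duration = D_Mac / (1 + y) = 4.39140 / 1.00825 = 4.35546 years.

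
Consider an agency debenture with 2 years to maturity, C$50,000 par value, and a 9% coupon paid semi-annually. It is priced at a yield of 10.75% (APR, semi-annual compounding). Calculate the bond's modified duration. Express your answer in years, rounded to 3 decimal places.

Periodic yield y = 0.05375. First find Macaulay duration:
  t   CF        PV=CF/(1+0.05375)^t    t·PV
  1     2,250.00     2,135.2313     2,135.2313
  2     2,250.00     2,026.3168     4,052.6336
  3     2,250.00     1,922.9578     5,768.8734
  4    52,250.00    42,377.5597   169,510.2388
  Σ                 48,462.0656   181,466.9771
P = 48,462.0656; Macaulay duration = 181,466.9771 / 48,462.0656 = 3.74452 half-year periods = 1.87226 years.
Modified duration = D_Mac / (1 + y) = 1.87226 / 1.05375 = 1.77676 years.

1.777 years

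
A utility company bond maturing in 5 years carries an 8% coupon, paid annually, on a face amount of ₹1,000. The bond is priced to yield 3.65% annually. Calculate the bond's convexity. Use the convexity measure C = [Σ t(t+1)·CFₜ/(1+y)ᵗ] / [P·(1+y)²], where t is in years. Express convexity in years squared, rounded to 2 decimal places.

23.30

With y = 0.0365:
  t   CF        PV=CF/(1+0.0365)^t    t·PV        t(t+1)·PV
  1        80.00        77.1828        77.1828         154.3657
  2        80.00        74.4649       148.9297         446.7892
  3        80.00        71.8426       215.5278         862.1113
  4        80.00        69.3127       277.2508       1,386.2538
  5     1,080.00       902.7702     4,513.8511      27,083.1065
  Σ                  1,195.5732     5,232.7422      29,932.6264
P = 1,195.5732.
Convexity = Σ t(t+1)·PV / [P·(1+y)²] = 29,932.6264 / (1,195.5732 × 1.074332) = 23.30398.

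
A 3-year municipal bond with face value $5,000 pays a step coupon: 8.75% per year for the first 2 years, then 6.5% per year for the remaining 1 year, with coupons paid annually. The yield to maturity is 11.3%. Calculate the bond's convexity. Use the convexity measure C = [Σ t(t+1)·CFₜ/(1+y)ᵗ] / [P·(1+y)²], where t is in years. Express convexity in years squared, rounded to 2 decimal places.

With y = 0.113:
  t   CF        PV=CF/(1+0.113)^t    t·PV        t(t+1)·PV
  1       437.50       393.0818       393.0818         786.1635
  2       437.50       353.1732       706.3464       2,119.0391
  3     5,325.00     3,862.1943    11,586.5829      46,346.3317
  Σ                  4,608.4493    12,686.0111      49,251.5343
P = 4,608.4493.
Convexity = Σ t(t+1)·PV / [P·(1+y)²] = 49,251.5343 / (4,608.4493 × 1.238769) = 8.62729.

8.63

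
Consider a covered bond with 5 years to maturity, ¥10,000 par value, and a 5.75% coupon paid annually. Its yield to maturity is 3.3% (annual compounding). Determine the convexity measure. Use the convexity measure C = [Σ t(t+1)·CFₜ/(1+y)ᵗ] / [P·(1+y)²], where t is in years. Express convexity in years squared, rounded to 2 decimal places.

24.49

With y = 0.033:
  t   CF        PV=CF/(1+0.033)^t    t·PV        t(t+1)·PV
  1       575.00       556.6312       556.6312       1,113.2623
  2       575.00       538.8491     1,077.6983       3,233.0949
  3       575.00       521.6352     1,564.9056       6,259.6223
  4       575.00       504.9711     2,019.8846      10,099.4228
  5    10,575.00     8,990.3949    44,951.9745     269,711.8470
  Σ                 11,112.4816    50,171.0941     290,417.2493
P = 11,112.4816.
Convexity = Σ t(t+1)·PV / [P·(1+y)²] = 290,417.2493 / (11,112.4816 × 1.067089) = 24.49124.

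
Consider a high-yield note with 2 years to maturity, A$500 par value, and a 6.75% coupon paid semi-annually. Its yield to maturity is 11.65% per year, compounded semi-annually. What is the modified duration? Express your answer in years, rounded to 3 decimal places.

Periodic yield y = 0.05825. First find Macaulay duration:
  t   CF        PV=CF/(1+0.05825)^t    t·PV
  1       16.875        15.9461        15.9461
  2       16.875        15.0684        30.1368
  3       16.875        14.2390        42.7169
  4      516.875       412.1283     1,648.5131
  Σ                    457.3818     1,737.3130
P = 457.3818; Macaulay duration = 1,737.3130 / 457.3818 = 3.79839 half-year periods = 1.89919 years.
Modified duration = D_Mac / (1 + y) = 1.89919 / 1.05825 = 1.79465 years.

1.795 years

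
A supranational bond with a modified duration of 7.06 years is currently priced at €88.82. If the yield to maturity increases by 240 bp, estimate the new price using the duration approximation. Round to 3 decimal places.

Duration approximation: ΔP/P ≈ -D_mod · Δy = -7.06 × (+0.024) = -0.169440.
New price ≈ 88.82 × (1 - 0.169440) = 73.7703392.

€73.770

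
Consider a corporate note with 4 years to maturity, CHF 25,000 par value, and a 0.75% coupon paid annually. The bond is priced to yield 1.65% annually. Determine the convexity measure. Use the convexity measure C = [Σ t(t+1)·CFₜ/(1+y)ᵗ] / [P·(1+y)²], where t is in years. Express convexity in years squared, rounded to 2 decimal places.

19.06

With y = 0.0165:
  t   CF        PV=CF/(1+0.0165)^t    t·PV        t(t+1)·PV
  1       187.50       184.4565       184.4565         368.9129
  2       187.50       181.4623       362.9247       1,088.7740
  3       187.50       178.5168       535.5504       2,142.2017
  4    25,187.50    23,591.4987    94,365.9949     471,829.9744
  Σ                 24,135.9343    95,448.9265     475,429.8631
P = 24,135.9343.
Convexity = Σ t(t+1)·PV / [P·(1+y)²] = 475,429.8631 / (24,135.9343 × 1.033272) = 19.06372.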